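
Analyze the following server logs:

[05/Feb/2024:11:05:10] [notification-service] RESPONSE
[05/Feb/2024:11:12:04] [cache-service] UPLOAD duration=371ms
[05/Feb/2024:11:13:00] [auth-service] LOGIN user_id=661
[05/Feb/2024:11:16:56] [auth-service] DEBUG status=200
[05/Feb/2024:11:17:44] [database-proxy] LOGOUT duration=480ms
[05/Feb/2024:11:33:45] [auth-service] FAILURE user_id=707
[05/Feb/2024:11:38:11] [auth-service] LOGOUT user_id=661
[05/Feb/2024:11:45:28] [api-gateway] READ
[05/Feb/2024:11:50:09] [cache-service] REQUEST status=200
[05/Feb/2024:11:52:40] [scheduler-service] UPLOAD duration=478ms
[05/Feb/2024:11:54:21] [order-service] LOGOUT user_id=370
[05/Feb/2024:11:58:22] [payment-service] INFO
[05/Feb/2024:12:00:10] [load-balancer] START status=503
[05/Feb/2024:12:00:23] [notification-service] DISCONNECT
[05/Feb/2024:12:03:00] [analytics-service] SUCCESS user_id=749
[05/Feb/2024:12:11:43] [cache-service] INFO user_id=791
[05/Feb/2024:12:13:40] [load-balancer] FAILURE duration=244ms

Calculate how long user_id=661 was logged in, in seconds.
1511

To calculate session duration:

1. Find LOGIN event for user_id=661: 05/Feb/2024:11:13:00
2. Find LOGOUT event for user_id=661: 05/Feb/2024:11:38:11
3. Session duration: 05/Feb/2024:11:38:11 - 05/Feb/2024:11:13:00 = 1511 seconds (25 minutes)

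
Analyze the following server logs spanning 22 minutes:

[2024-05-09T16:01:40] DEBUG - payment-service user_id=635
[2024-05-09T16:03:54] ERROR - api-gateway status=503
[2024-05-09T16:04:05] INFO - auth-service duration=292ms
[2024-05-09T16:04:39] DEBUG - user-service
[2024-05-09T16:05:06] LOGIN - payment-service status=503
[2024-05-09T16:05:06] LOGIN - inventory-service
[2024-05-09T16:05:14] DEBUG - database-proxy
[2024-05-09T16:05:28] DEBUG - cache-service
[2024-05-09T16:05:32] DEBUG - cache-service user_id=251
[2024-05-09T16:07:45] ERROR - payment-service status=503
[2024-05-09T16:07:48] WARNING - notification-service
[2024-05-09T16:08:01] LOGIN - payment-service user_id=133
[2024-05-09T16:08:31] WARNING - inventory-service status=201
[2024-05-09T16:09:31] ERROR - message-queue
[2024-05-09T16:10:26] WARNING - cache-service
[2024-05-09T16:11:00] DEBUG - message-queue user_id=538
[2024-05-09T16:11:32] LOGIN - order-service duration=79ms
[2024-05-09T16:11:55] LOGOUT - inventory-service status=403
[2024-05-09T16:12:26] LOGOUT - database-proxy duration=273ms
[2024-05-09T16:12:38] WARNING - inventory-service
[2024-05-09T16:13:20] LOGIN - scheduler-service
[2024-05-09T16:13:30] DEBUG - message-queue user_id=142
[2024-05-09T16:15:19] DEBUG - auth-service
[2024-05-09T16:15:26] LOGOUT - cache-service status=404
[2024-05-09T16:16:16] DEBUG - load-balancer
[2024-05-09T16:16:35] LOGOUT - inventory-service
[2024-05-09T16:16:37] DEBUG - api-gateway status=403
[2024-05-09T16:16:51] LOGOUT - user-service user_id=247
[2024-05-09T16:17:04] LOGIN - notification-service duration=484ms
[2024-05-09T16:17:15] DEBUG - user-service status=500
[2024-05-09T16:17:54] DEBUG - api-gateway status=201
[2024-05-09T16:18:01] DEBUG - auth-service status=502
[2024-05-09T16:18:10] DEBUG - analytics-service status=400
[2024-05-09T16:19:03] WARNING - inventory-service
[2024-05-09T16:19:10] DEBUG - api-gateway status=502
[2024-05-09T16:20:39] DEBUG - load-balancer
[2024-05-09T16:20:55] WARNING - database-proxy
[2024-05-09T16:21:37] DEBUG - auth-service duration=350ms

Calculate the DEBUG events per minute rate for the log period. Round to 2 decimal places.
0.77

To calculate the rate:

1. Count total DEBUG events: 17
2. Total time period: 22 minutes
3. Rate = 17 / 22 = 0.77 events per minute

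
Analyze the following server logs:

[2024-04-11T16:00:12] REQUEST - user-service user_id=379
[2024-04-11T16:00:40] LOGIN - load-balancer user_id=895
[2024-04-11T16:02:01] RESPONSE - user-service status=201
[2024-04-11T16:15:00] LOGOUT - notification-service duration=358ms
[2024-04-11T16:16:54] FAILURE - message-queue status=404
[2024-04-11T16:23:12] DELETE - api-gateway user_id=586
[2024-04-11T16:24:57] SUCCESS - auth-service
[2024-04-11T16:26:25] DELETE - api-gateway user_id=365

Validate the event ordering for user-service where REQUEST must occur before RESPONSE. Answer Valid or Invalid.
Valid

To validate ordering:

1. Required order: REQUEST → RESPONSE
2. Rule: REQUEST must occur before RESPONSE
3. Check actual order of events for user-service
4. Result: Valid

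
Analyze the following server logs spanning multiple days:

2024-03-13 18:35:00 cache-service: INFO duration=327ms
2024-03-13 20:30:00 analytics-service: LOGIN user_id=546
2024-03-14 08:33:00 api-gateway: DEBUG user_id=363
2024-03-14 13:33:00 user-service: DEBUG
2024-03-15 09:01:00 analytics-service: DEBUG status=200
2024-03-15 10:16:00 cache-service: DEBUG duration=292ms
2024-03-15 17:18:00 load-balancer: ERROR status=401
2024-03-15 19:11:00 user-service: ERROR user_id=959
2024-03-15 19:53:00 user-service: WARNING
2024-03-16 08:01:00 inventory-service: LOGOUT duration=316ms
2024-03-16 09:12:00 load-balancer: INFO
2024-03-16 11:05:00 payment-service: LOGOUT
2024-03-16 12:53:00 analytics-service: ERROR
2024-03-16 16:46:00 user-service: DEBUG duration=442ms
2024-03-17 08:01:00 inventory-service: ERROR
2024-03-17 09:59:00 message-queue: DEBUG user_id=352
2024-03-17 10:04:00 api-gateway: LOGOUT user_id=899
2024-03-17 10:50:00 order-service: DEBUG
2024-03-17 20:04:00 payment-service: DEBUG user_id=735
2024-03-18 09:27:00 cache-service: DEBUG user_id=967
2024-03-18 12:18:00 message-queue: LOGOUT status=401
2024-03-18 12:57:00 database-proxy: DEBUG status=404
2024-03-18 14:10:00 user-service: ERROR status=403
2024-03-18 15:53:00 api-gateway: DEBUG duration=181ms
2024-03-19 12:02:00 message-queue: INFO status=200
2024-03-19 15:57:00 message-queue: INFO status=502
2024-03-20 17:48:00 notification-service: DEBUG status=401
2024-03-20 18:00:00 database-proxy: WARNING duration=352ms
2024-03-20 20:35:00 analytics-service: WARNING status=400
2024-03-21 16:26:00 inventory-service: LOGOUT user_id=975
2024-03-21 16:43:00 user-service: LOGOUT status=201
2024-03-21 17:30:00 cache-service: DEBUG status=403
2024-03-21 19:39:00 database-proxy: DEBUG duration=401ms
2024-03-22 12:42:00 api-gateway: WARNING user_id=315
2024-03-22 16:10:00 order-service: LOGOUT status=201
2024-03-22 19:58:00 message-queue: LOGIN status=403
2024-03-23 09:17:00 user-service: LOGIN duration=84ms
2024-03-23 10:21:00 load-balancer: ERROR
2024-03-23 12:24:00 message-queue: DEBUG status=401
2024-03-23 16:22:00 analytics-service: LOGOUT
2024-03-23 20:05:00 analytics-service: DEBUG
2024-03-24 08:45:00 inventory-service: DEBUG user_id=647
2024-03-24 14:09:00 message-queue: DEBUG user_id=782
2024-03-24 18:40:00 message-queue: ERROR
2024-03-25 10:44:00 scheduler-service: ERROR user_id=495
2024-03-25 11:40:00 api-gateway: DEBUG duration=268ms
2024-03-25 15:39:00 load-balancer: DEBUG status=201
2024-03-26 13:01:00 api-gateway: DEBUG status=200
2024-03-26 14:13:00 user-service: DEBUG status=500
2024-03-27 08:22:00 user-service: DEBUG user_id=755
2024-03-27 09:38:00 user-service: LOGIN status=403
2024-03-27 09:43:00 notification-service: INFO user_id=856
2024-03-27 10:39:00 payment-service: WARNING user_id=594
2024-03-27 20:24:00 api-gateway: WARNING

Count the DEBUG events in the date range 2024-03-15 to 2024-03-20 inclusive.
10

To filter by date range:

1. Date range: 2024-03-15 through 2024-03-20, both dates inclusive
2. Filter for DEBUG events whose date falls in this range
3. Count matching events: 10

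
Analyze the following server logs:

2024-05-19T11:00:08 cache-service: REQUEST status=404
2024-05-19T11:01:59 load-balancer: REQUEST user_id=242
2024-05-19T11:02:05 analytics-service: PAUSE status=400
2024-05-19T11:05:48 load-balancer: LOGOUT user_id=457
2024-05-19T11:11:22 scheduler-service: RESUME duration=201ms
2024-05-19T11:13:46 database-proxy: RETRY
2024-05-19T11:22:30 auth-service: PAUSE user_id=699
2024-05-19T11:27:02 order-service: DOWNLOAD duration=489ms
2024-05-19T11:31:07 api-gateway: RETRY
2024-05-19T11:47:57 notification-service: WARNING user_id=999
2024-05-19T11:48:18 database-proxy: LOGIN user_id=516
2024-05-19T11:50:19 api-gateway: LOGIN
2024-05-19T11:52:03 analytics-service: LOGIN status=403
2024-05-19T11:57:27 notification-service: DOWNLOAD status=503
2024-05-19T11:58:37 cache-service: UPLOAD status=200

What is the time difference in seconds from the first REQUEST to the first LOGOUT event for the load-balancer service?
229

To find the time between events:

1. Locate the first REQUEST event for load-balancer: 2024-05-19T11:01:59
2. Locate the first LOGOUT event for load-balancer: 2024-05-19T11:05:48
3. Calculate the difference: 2024-05-19T11:05:48 - 2024-05-19T11:01:59 = 229 seconds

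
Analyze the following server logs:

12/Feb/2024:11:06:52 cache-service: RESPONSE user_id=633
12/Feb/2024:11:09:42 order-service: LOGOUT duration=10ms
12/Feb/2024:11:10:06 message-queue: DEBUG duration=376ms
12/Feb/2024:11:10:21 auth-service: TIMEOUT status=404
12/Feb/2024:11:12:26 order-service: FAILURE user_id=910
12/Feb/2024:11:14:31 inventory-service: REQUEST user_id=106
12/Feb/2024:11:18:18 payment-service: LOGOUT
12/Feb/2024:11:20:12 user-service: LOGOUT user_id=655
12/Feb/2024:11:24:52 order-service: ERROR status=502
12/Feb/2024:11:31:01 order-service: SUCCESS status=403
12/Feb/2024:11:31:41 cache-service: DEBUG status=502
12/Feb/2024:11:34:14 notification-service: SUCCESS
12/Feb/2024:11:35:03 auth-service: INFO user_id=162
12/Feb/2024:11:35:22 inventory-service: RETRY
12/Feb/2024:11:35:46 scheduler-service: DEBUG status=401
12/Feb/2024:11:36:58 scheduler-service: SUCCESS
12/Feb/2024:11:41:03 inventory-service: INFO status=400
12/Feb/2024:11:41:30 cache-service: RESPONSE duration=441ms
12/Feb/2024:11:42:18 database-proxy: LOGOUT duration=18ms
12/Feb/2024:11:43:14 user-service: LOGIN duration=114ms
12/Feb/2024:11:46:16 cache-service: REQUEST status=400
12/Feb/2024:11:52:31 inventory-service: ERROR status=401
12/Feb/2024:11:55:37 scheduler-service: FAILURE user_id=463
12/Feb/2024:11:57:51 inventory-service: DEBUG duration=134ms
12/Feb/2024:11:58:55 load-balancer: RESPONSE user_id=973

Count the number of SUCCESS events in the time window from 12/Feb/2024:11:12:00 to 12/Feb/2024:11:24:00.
0

To count events in the time window:

1. Window boundaries: 12/Feb/2024:11:12:00 to 12/Feb/2024:11:24:00
2. Filter for SUCCESS events within this window
3. Count matching events: 0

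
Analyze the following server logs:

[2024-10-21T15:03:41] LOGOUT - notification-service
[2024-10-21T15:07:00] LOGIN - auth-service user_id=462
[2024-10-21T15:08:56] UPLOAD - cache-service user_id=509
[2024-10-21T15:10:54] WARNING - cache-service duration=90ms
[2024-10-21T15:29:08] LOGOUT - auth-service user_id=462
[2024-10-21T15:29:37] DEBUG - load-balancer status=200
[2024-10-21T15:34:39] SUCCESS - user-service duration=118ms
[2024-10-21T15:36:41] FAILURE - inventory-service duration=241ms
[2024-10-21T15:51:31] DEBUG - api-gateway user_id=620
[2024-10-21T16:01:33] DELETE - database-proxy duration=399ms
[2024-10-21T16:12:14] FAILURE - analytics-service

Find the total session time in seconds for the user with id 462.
1328

To calculate session duration:

1. Find LOGIN event for user_id=462: 2024-10-21T15:07:00
2. Find LOGOUT event for user_id=462: 2024-10-21T15:29:08
3. Session duration: 2024-10-21T15:29:08 - 2024-10-21T15:07:00 = 1328 seconds (22 minutes)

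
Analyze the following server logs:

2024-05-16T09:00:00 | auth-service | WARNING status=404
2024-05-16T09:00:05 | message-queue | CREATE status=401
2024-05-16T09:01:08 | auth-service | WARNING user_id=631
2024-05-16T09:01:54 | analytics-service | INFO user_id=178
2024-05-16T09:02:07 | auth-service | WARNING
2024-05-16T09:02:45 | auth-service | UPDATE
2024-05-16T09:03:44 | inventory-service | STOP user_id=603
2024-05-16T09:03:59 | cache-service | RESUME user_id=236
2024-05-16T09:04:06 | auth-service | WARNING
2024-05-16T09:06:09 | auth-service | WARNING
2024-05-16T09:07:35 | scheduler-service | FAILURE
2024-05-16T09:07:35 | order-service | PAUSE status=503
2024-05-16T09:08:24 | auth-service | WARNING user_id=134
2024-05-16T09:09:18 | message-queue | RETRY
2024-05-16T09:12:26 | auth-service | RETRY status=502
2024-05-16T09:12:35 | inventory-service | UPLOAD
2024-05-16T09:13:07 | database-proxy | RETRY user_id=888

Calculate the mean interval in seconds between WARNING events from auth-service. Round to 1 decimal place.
100.8

To calculate average interval:

1. Find all WARNING events for auth-service in order
2. Calculate time gaps between consecutive events
3. Compute mean of gaps: 504 / 5 = 100.8 seconds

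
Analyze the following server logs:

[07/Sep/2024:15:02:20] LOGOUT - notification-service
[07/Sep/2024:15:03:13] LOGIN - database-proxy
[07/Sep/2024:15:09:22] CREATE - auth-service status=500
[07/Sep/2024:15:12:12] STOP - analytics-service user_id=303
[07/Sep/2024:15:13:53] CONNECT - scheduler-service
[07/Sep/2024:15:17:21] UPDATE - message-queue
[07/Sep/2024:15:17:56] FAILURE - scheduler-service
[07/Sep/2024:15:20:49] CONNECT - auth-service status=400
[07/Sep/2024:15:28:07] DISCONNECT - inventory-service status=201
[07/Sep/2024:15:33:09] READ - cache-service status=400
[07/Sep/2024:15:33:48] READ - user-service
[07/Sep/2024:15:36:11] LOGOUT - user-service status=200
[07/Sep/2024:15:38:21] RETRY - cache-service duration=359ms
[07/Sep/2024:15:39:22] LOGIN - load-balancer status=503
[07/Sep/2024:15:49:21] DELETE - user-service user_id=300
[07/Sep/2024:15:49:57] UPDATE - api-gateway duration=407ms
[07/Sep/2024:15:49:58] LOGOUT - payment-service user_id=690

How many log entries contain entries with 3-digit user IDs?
3

To find matching entries:

1. Pattern to match: entries with 3-digit user IDs
2. Scan each log entry for the pattern
3. Count matches: 3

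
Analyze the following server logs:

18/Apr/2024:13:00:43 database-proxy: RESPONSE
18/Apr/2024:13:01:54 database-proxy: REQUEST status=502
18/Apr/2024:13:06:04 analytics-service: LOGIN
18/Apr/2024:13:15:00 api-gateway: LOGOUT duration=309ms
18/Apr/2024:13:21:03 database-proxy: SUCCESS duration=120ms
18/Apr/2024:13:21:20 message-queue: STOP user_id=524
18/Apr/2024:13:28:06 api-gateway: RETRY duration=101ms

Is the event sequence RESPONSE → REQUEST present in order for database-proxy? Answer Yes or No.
Yes

To verify sequence order:

1. Find all events in sequence RESPONSE → REQUEST for database-proxy
2. Extract their timestamps
3. Check if timestamps are in ascending order
4. Result: Yes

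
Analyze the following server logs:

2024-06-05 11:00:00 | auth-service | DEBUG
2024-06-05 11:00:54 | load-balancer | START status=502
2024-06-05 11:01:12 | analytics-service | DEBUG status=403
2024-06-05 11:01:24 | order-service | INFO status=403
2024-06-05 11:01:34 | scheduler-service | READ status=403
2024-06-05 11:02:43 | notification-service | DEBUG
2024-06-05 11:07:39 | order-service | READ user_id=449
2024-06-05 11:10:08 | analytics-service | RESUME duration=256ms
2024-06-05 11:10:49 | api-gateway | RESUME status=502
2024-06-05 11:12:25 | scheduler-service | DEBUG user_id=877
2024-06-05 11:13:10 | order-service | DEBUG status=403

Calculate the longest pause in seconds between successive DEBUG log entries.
582

To find the longest gap:

1. Extract all DEBUG events in chronological order
2. Calculate time differences between consecutive events
3. Find the maximum difference
4. Longest gap: 582 seconds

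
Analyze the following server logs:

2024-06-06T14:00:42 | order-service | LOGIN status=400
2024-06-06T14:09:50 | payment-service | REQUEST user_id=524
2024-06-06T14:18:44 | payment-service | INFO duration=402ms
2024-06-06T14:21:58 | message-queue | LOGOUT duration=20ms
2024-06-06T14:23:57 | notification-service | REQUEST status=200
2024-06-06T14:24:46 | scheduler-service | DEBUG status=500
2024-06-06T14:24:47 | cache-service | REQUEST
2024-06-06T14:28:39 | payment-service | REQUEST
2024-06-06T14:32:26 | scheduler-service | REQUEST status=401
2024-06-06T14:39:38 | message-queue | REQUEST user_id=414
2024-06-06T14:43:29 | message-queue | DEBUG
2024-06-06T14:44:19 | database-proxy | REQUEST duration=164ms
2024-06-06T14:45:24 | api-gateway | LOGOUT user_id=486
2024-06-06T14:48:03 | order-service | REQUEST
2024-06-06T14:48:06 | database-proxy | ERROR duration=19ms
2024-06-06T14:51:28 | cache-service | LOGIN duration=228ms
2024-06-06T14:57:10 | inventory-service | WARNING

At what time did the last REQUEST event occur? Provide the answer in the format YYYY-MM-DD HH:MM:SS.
2024-06-06 14:48:03

To find the last event:

1. Filter for all REQUEST events
2. Sort by timestamp
3. Select the last one
4. Timestamp: 2024-06-06 14:48:03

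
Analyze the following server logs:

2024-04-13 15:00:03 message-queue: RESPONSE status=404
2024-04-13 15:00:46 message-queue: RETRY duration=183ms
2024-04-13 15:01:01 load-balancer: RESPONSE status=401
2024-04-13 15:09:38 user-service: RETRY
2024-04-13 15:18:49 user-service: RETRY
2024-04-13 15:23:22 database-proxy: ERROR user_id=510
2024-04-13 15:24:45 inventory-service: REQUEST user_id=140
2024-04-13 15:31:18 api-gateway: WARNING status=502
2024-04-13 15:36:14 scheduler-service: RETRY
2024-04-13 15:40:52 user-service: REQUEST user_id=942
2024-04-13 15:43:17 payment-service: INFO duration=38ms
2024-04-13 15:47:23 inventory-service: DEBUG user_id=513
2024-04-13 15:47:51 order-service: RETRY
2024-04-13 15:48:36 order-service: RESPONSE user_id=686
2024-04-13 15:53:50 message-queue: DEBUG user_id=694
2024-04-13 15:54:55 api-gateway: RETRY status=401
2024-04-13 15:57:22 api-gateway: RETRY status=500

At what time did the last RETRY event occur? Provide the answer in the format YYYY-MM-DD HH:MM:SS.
2024-04-13 15:57:22

To find the last event:

1. Filter for all RETRY events
2. Sort by timestamp
3. Select the last one
4. Timestamp: 2024-04-13 15:57:22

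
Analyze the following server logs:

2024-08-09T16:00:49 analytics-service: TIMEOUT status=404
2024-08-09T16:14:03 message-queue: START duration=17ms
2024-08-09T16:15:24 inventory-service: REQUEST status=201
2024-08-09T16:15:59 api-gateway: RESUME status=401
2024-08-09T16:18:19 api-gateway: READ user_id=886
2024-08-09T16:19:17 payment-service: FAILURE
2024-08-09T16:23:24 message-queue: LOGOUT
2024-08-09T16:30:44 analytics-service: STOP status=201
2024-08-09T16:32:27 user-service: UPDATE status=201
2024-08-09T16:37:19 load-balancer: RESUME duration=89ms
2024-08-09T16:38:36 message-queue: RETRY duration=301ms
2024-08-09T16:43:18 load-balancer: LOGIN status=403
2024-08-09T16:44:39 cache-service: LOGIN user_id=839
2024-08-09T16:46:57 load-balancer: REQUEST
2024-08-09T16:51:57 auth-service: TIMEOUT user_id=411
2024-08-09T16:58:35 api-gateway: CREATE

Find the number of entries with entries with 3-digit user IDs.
3

To find matching entries:

1. Pattern to match: entries with 3-digit user IDs
2. Scan each log entry for the pattern
3. Count matches: 3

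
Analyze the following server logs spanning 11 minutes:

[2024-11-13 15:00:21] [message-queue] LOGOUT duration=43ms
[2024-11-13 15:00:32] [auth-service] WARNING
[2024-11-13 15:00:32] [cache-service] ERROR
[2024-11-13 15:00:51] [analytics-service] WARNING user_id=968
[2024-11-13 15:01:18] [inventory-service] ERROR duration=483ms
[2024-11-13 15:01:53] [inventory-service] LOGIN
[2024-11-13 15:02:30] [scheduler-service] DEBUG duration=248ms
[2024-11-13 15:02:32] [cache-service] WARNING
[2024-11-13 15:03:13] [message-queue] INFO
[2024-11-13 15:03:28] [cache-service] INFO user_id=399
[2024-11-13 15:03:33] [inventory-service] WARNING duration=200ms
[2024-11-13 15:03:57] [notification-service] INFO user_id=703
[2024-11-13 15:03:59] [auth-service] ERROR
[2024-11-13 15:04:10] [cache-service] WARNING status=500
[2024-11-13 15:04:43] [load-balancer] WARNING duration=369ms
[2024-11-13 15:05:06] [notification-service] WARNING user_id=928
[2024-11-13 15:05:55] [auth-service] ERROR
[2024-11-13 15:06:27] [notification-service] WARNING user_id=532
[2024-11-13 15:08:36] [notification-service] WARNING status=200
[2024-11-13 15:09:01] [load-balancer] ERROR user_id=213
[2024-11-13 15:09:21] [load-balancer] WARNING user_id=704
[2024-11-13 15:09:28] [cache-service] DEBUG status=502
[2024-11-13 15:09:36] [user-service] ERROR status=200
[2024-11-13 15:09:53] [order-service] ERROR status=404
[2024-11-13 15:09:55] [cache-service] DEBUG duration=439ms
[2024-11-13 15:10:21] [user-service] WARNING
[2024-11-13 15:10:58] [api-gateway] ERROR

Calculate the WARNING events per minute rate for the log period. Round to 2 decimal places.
1.0

To calculate the rate:

1. Count total WARNING events: 11
2. Total time period: 11 minutes
3. Rate = 11 / 11 = 1.0 events per minute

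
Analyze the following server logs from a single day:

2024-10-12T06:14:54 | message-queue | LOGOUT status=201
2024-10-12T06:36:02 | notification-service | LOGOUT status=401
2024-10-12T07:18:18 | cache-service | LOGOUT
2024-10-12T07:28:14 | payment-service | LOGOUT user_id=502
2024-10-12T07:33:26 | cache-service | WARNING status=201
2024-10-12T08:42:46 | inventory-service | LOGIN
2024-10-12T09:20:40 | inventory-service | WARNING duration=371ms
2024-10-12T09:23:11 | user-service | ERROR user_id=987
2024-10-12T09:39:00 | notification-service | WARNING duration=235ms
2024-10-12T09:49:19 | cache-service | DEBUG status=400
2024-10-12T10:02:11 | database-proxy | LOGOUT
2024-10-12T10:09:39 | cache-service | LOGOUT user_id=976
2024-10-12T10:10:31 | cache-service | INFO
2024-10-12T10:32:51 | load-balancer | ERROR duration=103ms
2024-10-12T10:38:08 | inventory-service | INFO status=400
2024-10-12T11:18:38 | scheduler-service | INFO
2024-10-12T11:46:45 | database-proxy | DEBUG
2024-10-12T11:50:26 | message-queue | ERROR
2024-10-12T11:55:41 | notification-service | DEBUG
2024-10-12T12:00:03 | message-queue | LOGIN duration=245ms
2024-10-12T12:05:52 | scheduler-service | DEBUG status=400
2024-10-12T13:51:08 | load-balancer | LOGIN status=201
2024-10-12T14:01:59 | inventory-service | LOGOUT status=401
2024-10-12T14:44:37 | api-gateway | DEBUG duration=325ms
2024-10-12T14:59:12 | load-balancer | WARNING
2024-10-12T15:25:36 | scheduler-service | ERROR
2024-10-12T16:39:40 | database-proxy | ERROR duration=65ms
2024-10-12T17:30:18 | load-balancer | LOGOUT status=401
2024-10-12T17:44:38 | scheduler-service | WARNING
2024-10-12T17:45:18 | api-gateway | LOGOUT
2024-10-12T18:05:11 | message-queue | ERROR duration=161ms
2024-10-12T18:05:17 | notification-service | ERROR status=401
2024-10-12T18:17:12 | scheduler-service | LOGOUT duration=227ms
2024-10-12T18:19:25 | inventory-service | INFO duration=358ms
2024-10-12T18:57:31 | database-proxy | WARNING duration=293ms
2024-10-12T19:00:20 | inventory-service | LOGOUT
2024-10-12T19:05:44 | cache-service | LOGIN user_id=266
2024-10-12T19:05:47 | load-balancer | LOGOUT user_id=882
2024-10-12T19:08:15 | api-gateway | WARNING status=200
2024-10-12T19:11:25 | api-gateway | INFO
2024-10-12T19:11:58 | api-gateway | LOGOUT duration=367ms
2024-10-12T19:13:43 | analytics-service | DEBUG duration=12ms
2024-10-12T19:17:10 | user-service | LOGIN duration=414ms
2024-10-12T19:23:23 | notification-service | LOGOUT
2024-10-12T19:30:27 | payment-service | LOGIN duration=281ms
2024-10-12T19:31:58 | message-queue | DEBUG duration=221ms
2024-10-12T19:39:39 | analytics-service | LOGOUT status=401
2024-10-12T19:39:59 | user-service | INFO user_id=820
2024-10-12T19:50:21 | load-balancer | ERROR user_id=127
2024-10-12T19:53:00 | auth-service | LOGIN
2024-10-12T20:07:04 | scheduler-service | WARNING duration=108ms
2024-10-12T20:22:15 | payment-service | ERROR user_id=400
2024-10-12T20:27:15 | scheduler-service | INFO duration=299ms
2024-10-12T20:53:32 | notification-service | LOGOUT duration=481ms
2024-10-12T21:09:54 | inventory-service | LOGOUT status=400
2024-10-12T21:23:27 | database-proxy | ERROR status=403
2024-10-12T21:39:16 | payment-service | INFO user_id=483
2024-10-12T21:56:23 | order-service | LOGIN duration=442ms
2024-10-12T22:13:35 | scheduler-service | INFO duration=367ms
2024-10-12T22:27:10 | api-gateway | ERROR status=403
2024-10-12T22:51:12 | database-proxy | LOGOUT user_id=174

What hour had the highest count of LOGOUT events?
19

To find the peak hour:

1. Group all LOGOUT events by hour
2. Count events in each hour
3. Find hour with maximum count
4. Peak hour: 19 (with 5 events)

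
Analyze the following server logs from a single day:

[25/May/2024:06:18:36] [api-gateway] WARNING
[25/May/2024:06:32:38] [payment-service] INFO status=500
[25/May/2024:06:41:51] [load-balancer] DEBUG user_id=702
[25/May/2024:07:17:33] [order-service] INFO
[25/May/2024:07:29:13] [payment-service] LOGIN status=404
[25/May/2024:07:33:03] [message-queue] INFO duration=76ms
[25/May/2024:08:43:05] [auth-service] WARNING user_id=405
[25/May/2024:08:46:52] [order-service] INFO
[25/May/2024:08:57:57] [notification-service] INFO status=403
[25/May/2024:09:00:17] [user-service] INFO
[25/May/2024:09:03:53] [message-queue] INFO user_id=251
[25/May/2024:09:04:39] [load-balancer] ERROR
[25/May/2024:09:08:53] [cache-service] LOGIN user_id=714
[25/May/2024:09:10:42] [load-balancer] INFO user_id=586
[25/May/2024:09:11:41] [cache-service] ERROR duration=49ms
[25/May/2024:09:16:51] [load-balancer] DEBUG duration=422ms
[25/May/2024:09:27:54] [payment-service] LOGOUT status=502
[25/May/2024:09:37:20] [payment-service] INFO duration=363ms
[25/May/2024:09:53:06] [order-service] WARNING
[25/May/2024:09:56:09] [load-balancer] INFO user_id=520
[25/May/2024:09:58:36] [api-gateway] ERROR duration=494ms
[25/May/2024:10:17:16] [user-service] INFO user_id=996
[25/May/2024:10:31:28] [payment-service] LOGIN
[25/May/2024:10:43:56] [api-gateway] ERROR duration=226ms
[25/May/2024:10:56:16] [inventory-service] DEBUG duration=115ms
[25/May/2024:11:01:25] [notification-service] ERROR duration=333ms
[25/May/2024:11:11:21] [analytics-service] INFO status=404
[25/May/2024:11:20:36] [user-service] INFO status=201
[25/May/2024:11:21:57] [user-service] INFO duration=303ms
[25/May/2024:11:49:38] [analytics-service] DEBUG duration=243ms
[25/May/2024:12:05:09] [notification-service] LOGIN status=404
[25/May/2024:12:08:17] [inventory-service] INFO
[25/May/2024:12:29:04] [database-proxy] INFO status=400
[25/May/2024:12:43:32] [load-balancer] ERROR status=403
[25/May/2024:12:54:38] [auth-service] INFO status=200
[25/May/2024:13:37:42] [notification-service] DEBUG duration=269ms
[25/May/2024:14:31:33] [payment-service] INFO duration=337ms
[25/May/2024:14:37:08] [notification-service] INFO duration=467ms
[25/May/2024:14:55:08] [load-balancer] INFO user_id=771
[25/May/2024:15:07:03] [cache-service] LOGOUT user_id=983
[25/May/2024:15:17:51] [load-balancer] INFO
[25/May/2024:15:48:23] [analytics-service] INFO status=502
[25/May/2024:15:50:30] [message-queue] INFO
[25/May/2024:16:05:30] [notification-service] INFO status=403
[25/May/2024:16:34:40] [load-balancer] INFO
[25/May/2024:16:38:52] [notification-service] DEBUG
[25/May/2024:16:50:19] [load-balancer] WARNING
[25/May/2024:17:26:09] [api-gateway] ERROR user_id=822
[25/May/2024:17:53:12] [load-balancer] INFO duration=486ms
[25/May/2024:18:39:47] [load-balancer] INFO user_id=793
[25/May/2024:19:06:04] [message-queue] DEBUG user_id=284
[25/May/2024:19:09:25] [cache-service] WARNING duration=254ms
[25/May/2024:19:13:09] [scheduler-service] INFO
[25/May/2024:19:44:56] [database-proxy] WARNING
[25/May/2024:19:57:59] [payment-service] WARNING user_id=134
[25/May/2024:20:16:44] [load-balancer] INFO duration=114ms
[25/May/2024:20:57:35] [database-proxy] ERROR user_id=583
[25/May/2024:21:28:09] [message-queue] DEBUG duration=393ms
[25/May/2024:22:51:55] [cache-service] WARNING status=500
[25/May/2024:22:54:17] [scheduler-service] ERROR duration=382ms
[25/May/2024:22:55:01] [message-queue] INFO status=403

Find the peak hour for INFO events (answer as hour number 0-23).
9

To find the peak hour:

1. Group all INFO events by hour
2. Count events in each hour
3. Find hour with maximum count
4. Peak hour: 9 (with 5 events)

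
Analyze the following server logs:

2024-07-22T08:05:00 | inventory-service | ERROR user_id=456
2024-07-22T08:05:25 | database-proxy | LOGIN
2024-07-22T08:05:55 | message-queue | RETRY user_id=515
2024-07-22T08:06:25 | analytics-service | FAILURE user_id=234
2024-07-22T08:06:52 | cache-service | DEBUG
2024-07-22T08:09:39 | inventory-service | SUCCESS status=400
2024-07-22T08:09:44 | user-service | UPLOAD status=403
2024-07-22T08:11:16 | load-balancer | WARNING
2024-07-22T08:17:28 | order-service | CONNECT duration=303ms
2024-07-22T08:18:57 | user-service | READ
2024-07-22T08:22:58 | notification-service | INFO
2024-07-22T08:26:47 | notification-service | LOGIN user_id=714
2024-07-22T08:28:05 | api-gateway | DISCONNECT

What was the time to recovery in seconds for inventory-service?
279

To calculate recovery time:

1. Find ERROR event for inventory-service: 2024-07-22T08:05:00
2. Find next SUCCESS event for inventory-service: 2024-07-22T08:09:39
3. Recovery time: 2024-07-22T08:09:39 - 2024-07-22T08:05:00 = 279 seconds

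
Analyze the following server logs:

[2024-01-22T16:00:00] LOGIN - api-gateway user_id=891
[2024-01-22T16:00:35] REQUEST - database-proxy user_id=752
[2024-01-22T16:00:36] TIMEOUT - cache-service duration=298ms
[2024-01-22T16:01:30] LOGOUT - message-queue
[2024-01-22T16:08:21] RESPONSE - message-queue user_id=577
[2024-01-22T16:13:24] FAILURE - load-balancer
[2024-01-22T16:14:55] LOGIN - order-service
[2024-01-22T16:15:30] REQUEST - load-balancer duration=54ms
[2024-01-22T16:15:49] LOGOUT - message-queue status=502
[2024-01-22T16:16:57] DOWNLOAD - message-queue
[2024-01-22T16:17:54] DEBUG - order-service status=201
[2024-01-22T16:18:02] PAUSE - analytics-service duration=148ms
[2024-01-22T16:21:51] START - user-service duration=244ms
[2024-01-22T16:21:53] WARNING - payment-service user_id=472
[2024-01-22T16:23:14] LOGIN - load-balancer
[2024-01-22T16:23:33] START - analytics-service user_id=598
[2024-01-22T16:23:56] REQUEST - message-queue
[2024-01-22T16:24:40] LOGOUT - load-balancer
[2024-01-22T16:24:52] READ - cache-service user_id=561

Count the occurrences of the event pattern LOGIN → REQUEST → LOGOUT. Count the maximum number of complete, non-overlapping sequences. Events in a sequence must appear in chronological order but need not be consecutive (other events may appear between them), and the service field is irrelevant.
3

To count sequences:

1. Look for pattern: LOGIN → REQUEST → LOGOUT
2. Greedily scan the log in chronological order, matching each sequence element in turn (ignoring service)
3. Each time the full pattern completes, increment the count and restart matching from the next event
4. Complete non-overlapping sequences found: 3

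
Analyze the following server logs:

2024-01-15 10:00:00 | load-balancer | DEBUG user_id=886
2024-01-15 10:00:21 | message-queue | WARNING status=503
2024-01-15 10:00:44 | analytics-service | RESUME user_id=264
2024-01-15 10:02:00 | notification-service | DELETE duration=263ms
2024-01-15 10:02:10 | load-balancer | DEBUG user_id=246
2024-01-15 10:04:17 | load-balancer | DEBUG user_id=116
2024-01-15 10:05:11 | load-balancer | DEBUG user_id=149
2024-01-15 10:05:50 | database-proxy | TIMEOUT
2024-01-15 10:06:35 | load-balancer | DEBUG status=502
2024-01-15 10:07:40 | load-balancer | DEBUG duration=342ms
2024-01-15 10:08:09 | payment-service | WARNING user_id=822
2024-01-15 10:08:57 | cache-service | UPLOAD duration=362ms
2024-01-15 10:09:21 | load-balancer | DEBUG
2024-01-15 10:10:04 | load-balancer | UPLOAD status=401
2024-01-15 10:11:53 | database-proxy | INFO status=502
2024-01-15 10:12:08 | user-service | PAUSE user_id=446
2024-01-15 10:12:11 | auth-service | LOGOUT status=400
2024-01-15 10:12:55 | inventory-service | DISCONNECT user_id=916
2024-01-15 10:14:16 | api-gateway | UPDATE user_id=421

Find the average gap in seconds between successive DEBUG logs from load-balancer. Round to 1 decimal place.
93.5

To calculate average interval:

1. Find all DEBUG events for load-balancer in order
2. Calculate time gaps between consecutive events
3. Compute mean of gaps: 561 / 6 = 93.5 seconds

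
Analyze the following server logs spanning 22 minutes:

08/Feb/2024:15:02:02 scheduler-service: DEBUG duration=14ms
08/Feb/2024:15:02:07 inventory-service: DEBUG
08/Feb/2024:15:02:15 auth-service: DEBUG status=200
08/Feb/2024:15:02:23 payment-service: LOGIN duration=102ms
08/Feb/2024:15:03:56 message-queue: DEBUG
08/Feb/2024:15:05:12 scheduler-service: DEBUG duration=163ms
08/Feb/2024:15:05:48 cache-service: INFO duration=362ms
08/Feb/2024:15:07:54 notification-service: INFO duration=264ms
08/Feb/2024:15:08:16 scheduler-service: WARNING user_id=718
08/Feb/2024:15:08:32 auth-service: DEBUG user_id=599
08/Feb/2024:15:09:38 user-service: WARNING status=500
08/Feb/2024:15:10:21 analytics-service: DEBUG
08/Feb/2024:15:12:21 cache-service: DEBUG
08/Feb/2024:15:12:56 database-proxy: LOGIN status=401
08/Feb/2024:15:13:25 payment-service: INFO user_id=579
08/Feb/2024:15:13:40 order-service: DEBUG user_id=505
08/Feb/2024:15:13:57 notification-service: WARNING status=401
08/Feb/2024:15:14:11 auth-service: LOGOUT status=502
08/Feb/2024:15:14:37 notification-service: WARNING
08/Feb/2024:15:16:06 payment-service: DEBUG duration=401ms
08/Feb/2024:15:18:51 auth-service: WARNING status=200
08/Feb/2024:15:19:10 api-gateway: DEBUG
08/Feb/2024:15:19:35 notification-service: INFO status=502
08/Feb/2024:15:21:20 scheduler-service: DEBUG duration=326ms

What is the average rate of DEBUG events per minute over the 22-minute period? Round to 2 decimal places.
0.55

To calculate the rate:

1. Count total DEBUG events: 12
2. Total time period: 22 minutes
3. Rate = 12 / 22 = 0.55 events per minute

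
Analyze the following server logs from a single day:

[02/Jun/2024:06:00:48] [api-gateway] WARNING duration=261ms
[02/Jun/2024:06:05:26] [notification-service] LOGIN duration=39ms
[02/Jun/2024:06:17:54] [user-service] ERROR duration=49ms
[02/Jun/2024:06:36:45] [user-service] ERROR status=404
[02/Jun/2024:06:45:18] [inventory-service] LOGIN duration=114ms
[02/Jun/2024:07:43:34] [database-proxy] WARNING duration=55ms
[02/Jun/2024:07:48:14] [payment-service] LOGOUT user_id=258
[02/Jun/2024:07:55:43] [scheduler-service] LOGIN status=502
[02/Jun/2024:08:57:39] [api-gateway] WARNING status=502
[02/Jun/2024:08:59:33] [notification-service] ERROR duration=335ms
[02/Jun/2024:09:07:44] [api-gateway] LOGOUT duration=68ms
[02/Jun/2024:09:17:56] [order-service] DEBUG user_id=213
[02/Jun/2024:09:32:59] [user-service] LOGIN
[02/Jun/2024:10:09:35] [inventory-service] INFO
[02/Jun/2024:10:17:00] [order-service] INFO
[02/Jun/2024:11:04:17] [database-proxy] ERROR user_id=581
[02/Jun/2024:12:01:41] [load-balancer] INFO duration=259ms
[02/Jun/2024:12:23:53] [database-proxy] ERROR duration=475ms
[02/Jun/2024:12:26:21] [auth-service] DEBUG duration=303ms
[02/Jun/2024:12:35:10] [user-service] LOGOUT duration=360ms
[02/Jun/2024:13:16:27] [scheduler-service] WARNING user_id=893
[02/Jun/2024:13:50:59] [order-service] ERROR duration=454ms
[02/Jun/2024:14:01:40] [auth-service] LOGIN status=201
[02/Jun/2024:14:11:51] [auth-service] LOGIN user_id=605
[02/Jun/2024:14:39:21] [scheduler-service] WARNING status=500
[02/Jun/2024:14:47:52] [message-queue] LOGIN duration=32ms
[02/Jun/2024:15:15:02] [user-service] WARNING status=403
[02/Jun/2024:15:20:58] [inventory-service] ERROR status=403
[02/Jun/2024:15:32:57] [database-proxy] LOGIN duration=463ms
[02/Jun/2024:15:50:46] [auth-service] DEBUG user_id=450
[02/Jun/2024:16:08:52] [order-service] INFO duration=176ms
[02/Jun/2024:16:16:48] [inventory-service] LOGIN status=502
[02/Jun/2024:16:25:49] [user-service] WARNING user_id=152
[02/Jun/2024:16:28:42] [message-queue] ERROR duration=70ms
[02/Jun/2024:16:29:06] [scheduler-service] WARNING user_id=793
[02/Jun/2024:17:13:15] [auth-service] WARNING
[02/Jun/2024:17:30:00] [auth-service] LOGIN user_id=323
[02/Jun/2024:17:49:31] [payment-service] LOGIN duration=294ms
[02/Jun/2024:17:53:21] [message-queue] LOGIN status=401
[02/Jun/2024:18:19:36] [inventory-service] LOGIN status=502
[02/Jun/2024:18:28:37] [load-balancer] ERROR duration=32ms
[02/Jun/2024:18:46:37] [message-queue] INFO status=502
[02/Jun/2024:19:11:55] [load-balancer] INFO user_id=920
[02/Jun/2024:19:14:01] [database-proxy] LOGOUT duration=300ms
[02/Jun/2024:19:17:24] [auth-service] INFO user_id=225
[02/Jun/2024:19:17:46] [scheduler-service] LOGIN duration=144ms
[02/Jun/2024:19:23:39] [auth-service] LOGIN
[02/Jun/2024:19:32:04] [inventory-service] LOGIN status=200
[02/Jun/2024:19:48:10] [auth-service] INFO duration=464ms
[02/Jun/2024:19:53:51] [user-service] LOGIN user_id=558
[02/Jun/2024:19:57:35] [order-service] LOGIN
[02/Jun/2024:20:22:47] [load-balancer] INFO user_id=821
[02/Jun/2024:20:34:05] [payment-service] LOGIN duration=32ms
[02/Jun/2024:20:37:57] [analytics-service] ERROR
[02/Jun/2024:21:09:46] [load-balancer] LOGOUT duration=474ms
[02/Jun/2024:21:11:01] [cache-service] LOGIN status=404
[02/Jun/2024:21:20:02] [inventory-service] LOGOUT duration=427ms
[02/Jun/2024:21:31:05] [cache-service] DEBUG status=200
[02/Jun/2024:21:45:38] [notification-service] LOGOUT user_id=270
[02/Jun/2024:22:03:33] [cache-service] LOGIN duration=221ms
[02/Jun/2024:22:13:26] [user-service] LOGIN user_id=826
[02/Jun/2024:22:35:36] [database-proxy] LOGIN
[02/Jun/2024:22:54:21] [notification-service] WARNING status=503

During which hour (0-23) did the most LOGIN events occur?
19

To find the peak hour:

1. Group all LOGIN events by hour
2. Count events in each hour
3. Find hour with maximum count
4. Peak hour: 19 (with 5 events)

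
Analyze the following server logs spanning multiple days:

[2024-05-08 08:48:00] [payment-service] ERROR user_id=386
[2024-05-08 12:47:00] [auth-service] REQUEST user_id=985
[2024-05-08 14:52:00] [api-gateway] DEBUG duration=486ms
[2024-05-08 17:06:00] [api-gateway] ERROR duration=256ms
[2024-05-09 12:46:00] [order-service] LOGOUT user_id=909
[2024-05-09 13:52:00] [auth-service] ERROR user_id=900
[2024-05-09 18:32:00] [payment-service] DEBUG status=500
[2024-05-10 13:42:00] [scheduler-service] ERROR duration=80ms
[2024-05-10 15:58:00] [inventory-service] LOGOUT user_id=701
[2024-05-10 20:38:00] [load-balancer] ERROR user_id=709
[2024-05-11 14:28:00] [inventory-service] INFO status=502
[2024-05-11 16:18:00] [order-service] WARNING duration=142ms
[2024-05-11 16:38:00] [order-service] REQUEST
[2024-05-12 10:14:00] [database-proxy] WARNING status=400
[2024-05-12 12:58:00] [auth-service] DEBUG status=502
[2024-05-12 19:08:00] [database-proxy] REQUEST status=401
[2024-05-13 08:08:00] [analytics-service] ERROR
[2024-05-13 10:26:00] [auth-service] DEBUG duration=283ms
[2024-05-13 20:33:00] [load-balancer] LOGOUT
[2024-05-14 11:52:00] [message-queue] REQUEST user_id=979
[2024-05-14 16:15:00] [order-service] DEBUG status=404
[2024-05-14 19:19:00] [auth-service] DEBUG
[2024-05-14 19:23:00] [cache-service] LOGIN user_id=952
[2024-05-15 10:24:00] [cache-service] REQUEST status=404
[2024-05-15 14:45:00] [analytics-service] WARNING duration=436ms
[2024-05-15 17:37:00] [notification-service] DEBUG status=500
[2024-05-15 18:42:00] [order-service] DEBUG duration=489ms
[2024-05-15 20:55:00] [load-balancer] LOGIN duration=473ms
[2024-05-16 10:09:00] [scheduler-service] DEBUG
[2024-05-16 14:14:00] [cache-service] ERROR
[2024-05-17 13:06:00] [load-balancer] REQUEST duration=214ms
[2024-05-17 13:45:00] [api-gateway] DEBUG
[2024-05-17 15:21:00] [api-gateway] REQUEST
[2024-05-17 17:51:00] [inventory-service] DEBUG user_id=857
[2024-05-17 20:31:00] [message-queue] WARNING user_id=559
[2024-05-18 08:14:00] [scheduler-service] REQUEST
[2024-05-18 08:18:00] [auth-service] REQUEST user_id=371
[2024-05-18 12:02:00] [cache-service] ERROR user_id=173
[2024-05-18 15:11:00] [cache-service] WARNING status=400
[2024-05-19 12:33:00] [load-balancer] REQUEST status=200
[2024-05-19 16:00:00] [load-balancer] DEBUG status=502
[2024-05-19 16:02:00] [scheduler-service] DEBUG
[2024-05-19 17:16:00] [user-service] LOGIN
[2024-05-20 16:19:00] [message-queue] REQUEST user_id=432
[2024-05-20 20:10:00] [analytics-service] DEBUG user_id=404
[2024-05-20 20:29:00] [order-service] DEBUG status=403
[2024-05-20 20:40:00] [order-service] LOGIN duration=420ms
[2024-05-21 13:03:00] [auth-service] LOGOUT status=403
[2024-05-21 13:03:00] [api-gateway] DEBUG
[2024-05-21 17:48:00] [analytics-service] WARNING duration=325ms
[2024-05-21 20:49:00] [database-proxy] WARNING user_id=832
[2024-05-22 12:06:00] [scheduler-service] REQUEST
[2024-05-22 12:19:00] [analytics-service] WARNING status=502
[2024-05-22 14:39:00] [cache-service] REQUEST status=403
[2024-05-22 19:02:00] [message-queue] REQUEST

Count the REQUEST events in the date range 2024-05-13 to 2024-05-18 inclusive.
6

To filter by date range:

1. Date range: 2024-05-13 through 2024-05-18, both dates inclusive
2. Filter for REQUEST events whose date falls in this range
3. Count matching events: 6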